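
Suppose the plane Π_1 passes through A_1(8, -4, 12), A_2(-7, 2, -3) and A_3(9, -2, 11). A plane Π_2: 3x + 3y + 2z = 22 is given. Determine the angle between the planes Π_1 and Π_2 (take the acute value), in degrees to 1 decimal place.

A_1A_2 = (-15, 6, -15), A_1A_3 = (1, 2, -1); a normal to Π_1 is A_1A_2 × A_1A_3 = (24, -30, -36).
Using A_1: Π_1 has equation 24x - 30y - 36z = -120.
cos θ = |n₁·n₂| / (|n₁||n₂|) = |-90| / (√2772 · √22).
θ = arccos(0.36445) ≈ 68.6°.

68.6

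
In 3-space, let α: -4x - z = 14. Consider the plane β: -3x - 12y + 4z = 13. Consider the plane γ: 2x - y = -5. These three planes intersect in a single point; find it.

Solving the 3×3 linear system -4x - z = 14, -3x - 12y + 4z = 13, 2x - y = -5 (e.g. by elimination or Cramer's rule, determinant = -43) gives (-3, -1, -2).

(-3, -1, -2)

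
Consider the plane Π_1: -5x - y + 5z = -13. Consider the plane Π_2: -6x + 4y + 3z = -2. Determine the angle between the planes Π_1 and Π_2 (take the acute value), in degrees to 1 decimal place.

cos θ = |n₁·n₂| / (|n₁||n₂|) = |41| / (√51 · √61).
θ = arccos(0.73508) ≈ 42.7°.

42.7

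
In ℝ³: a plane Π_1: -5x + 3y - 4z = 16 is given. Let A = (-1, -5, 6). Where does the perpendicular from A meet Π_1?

(-6, -2, 2)

Foot = A − λn with λ = (n·A − d)/|n|² = (-34 − 16)/50 = -1.
Foot = (-1, -5, 6) − (-1)·(-5, 3, -4) = (-6, -2, 2).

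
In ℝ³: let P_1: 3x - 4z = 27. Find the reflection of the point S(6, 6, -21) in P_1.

λ = (n·S − d)/|n|² = (102 − 27)/25 = 3.
Reflection = S − 2λn = (6, 6, -21) − 6·(3, 0, -4) = (-12, 6, 3).

(-12, 6, 3)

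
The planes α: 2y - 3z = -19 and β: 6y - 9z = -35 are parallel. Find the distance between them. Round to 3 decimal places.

Rescale β by 1/3: 2y - 3z = -35/3. Then distance = |-19 − (-35/3)| / √13 ≈ 2.034.

2.034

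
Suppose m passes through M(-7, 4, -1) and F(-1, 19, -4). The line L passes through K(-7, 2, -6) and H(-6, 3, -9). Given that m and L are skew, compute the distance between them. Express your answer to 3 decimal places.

0.330

A direction vector for m is F − M = (6, 15, -3).
A direction vector for L is H − K = (1, 1, -3).
Common perpendicular direction n = (6, 15, -3) × (1, 1, -3) = (-42, 15, -9).
With w = (-7, 2, -6) − (-7, 4, -1) = (0, -2, -5), w · n = 15.
Distance = |w · n| / |n| = |15| / √2070 ≈ 0.330.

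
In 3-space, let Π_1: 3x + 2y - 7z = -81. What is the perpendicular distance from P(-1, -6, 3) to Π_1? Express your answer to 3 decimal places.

n·P − d = (3)·(-1) + (2)·(-6) + (-7)·(3) − (-81) = 45; |n| = √62.
Distance = |45| / √62 = 45/√62 ≈ 5.715.

5.715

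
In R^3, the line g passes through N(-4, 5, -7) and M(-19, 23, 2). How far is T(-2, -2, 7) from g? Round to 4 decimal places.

A direction vector for g is M − N = (-15, 18, 9).
Taking (-4, 5, -7) on g with direction v = (-15, 18, 9): w = T − (-4, 5, -7) = (2, -7, 14), and w × v = (-315, -228, -69).
Distance = |w × v| / |v| = √155970 / √630 ≈ 15.7344.

15.7344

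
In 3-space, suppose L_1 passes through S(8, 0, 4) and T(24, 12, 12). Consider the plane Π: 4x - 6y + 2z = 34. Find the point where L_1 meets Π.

(-4, -9, -2)

A direction vector for L_1 is T − S = (16, 12, 8).
Substitute r = (8, 0, 4) + t(16, 12, 8) into the plane: 40 + 8t = 34, so t = -3/4.
Intersection: (8, 0, 4) + (-3/4)·(16, 12, 8) = (-4, -9, -2).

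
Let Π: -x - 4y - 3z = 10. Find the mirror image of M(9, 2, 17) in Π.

(3, -22, -1)

λ = (n·M − d)/|n|² = (-68 − 10)/26 = -3.
Reflection = M − 2λn = (9, 2, 17) − (-6)·(-1, -4, -3) = (3, -22, -1).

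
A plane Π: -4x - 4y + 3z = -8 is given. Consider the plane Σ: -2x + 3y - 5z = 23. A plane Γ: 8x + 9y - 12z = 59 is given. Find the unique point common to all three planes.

(1, -5, -8)

Solving the 3×3 linear system -4x - 4y + 3z = -8, -2x + 3y - 5z = 23, 8x + 9y - 12z = 59 (e.g. by elimination or Cramer's rule, determinant = 94) gives (1, -5, -8).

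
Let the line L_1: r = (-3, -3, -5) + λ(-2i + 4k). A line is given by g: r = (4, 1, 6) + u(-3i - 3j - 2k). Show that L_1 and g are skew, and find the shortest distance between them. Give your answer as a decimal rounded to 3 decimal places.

4.119

Common perpendicular direction n = (-2, 0, 4) × (-3, -3, -2) = (12, -16, 6).
With w = (4, 1, 6) − (-3, -3, -5) = (7, 4, 11), w · n = 86.
Since n ≠ 0 the lines are not parallel, and w · n = 86 ≠ 0 so they do not intersect; hence they are skew.
Distance = |w · n| / |n| = |86| / √436 ≈ 4.119.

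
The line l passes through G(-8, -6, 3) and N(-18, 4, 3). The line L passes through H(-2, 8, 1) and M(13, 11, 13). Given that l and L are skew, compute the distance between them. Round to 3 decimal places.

A direction vector for l is N − G = (-10, 10, 0).
A direction vector for L is M − H = (15, 3, 12).
Common perpendicular direction n = (-10, 10, 0) × (15, 3, 12) = (120, 120, -180).
With w = (-2, 8, 1) − (-8, -6, 3) = (6, 14, -2), w · n = 2760.
Distance = |w · n| / |n| = |2760| / √61200 ≈ 11.157.

11.157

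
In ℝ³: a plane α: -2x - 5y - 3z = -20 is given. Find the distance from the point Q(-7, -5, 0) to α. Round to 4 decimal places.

n·Q − d = (-2)·(-7) + (-5)·(-5) + (-3)·(0) − (-20) = 59; |n| = √38.
Distance = |59| / √38 = 59/√38 ≈ 9.5711.

9.5711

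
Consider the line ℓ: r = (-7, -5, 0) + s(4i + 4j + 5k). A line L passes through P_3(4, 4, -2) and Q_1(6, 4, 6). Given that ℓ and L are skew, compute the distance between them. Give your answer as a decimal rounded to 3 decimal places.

4.288

A direction vector for L is Q_1 − P_3 = (2, 0, 8).
Common perpendicular direction n = (4, 4, 5) × (2, 0, 8) = (32, -22, -8).
With w = (4, 4, -2) − (-7, -5, 0) = (11, 9, -2), w · n = 170.
Distance = |w · n| / |n| = |170| / √1572 ≈ 4.288.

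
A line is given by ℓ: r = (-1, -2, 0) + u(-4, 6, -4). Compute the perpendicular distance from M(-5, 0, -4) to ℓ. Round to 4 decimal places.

Taking (-1, -2, 0) on ℓ with direction v = (-4, 6, -4): w = M − (-1, -2, 0) = (-4, 2, -4), and w × v = (16, 0, -16).
Distance = |w × v| / |v| = √512 / √68 ≈ 2.7440.

2.7440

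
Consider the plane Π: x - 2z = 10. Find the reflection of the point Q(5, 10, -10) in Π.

λ = (n·Q − d)/|n|² = (25 − 10)/5 = 3.
Reflection = Q − 2λn = (5, 10, -10) − 6·(1, 0, -2) = (-1, 10, 2).

(-1, 10, 2)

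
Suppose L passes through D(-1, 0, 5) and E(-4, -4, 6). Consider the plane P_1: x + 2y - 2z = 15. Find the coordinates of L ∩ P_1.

A direction vector for L is E − D = (-3, -4, 1).
Substitute r = (-1, 0, 5) + t(-3, -4, 1) into the plane: -11 + (-13)t = 15, so t = -2.
Intersection: (-1, 0, 5) + (-2)·(-3, -4, 1) = (5, 8, 3).

(5, 8, 3)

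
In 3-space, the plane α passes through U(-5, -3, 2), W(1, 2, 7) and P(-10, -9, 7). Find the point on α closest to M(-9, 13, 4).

(1, 3, 2)

UW = (6, 5, 5), UP = (-5, -6, 5); a normal to α is UW × UP = (55, -55, -11).
Using U: α has equation 55x - 55y - 11z = -132.
Foot = M − λn with λ = (n·M − d)/|n|² = (-1254 − (-132))/6171 = -2/11.
Foot = (-9, 13, 4) − (-2/11)·(55, -55, -11) = (1, 3, 2).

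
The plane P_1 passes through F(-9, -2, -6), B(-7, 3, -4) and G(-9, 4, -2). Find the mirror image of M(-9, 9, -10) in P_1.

(-1, 1, 2)

FB = (2, 5, 2), FG = (0, 6, 4); a normal to P_1 is FB × FG = (8, -8, 12).
Using F: P_1 has equation 8x - 8y + 12z = -128.
λ = (n·M − d)/|n|² = (-264 − (-128))/272 = -1/2.
Reflection = M − 2λn = (-9, 9, -10) − (-1)·(8, -8, 12) = (-1, 1, 2).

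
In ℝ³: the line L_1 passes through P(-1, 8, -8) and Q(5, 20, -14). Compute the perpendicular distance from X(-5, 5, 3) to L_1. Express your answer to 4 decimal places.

A direction vector for L_1 is Q − P = (6, 12, -6).
Taking (-1, 8, -8) on L_1 with direction v = (6, 12, -6): w = X − (-1, 8, -8) = (-4, -3, 11), and w × v = (-114, 42, -30).
Distance = |w × v| / |v| = √15660 / √216 ≈ 8.5147.

8.5147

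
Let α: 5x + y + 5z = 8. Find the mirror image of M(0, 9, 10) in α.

(-10, 7, 0)

λ = (n·M − d)/|n|² = (59 − 8)/51 = 1.
Reflection = M − 2λn = (0, 9, 10) − 2·(5, 1, 5) = (-10, 7, 0).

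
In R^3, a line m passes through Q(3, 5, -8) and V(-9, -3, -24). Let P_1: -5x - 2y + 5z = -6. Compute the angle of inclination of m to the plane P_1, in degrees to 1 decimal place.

1.4

A direction vector for m is V − Q = (-12, -8, -16).
sin θ = |n·v| / (|n||v|) = |-4| / (√54 · √464) = 0.02527.
θ ≈ 1.4°.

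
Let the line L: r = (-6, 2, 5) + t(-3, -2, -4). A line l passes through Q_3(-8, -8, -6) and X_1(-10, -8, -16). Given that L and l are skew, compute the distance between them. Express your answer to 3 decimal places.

7.467

A direction vector for l is X_1 − Q_3 = (-2, 0, -10).
Common perpendicular direction n = (-3, -2, -4) × (-2, 0, -10) = (20, -22, -4).
With w = (-8, -8, -6) − (-6, 2, 5) = (-2, -10, -11), w · n = 224.
Distance = |w · n| / |n| = |224| / √900 ≈ 7.467.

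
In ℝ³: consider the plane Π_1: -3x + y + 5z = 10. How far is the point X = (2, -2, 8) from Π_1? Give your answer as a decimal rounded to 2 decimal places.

n·X − d = (-3)·(2) + (1)·(-2) + (5)·(8) − 10 = 22; |n| = √35.
Distance = |22| / √35 = 22/√35 ≈ 3.72.

3.72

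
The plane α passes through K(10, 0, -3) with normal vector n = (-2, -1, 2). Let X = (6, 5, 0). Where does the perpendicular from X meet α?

(8, 6, -2)

α: n·r = n·K gives -2x - y + 2z = -26.
Foot = X − λn with λ = (n·X − d)/|n|² = (-17 − (-26))/9 = 1.
Foot = (6, 5, 0) − 1·(-2, -1, 2) = (8, 6, -2).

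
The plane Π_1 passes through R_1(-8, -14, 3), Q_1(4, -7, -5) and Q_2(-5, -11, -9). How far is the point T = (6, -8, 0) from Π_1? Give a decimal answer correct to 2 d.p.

R_1Q_1 = (12, 7, -8), R_1Q_2 = (3, 3, -12); a normal to Π_1 is R_1Q_1 × R_1Q_2 = (-60, 120, 15).
Using R_1: Π_1 has equation -60x + 120y + 15z = -1155.
n·T − d = (-60)·(6) + (120)·(-8) + (15)·(0) − (-1155) = -165; |n| = √18225.
Distance = |-165| / √18225 = 165/√18225 ≈ 1.22.

1.22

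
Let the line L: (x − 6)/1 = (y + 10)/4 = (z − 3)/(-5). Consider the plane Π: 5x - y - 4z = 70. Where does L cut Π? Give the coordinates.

(8, -2, -7)

L has direction (1, 4, -5) through (6, -10, 3).
Substitute r = (6, -10, 3) + t(1, 4, -5) into the plane: 28 + 21t = 70, so t = 2.
Intersection: (6, -10, 3) + 2·(1, 4, -5) = (8, -2, -7).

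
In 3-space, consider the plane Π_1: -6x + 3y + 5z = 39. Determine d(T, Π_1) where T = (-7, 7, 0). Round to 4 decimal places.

n·T − d = (-6)·(-7) + (3)·(7) + (5)·(0) − 39 = 24; |n| = √70.
Distance = |24| / √70 = 24/√70 ≈ 2.8685.

2.8685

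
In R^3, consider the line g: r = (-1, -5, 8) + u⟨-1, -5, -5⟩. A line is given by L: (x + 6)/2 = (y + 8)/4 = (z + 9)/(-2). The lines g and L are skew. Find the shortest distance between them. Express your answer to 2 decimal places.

6.57

L has direction (2, 4, -2) through (-6, -8, -9).
Common perpendicular direction n = (-1, -5, -5) × (2, 4, -2) = (30, -12, 6).
With w = (-6, -8, -9) − (-1, -5, 8) = (-5, -3, -17), w · n = -216.
Distance = |w · n| / |n| = |-216| / √1080 ≈ 6.57.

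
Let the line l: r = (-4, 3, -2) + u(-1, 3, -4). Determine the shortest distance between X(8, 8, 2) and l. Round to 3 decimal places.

13.360

Taking (-4, 3, -2) on l with direction v = (-1, 3, -4): w = X − (-4, 3, -2) = (12, 5, 4), and w × v = (-32, 44, 41).
Distance = |w × v| / |v| = √4641 / √26 ≈ 13.360.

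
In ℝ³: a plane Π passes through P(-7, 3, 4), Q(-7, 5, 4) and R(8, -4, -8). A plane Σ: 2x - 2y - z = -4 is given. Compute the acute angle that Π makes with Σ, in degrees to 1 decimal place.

81.0

PQ = (0, 2, 0), PR = (15, -7, -12); a normal to Π is PQ × PR = (-24, 0, -30).
Using P: Π has equation -24x - 30z = 48.
cos θ = |n₁·n₂| / (|n₁||n₂|) = |-18| / (√1476 · √9).
θ = arccos(0.15617) ≈ 81.0°.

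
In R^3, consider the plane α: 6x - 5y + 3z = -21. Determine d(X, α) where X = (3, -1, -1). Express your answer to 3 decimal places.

n·X − d = (6)·(3) + (-5)·(-1) + (3)·(-1) − (-21) = 41; |n| = √70.
Distance = |41| / √70 = 41/√70 ≈ 4.900.

4.900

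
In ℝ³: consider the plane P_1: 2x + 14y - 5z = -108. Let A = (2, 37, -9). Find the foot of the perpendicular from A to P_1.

(-4, -5, 6)

Foot = A − λn with λ = (n·A − d)/|n|² = (567 − (-108))/225 = 3.
Foot = (2, 37, -9) − 3·(2, 14, -5) = (-4, -5, 6).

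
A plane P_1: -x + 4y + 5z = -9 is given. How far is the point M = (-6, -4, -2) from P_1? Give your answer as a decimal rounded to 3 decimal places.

n·M − d = (-1)·(-6) + (4)·(-4) + (5)·(-2) − (-9) = -11; |n| = √42.
Distance = |-11| / √42 = 11/√42 ≈ 1.697.

1.697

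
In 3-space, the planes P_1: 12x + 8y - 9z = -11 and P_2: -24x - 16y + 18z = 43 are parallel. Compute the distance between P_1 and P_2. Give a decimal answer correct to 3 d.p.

Rescale P_2 by 1/(-2): 12x + 8y - 9z = -43/2. Then distance = |-11 − (-43/2)| / √289 ≈ 0.618.

0.618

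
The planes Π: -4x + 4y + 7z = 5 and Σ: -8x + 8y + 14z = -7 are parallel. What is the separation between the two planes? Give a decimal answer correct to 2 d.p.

Rescale Σ by 1/2: -4x + 4y + 7z = -7/2. Then distance = |5 − (-7/2)| / √81 ≈ 0.94.

0.94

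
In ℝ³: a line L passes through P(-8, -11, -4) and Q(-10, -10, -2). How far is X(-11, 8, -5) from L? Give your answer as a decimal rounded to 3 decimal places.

A direction vector for L is Q − P = (-2, 1, 2).
Taking (-8, -11, -4) on L with direction v = (-2, 1, 2): w = X − (-8, -11, -4) = (-3, 19, -1), and w × v = (39, 8, 35).
Distance = |w × v| / |v| = √2810 / √9 ≈ 17.670.

17.670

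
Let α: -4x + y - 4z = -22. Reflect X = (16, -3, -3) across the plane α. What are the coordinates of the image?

λ = (n·X − d)/|n|² = (-55 − (-22))/33 = -1.
Reflection = X − 2λn = (16, -3, -3) − (-2)·(-4, 1, -4) = (8, -1, -11).

(8, -1, -11)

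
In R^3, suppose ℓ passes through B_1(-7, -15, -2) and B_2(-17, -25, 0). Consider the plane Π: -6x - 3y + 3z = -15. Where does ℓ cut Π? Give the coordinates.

A direction vector for ℓ is B_2 − B_1 = (-10, -10, 2).
Substitute r = (-7, -15, -2) + t(-10, -10, 2) into the plane: 81 + 96t = -15, so t = -1.
Intersection: (-7, -15, -2) + (-1)·(-10, -10, 2) = (3, -5, -4).

(3, -5, -4)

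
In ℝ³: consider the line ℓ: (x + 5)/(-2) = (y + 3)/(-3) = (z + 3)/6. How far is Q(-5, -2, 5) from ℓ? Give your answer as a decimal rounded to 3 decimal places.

ℓ has direction (-2, -3, 6) through (-5, -3, -3).
Taking (-5, -3, -3) on ℓ with direction v = (-2, -3, 6): w = Q − (-5, -3, -3) = (0, 1, 8), and w × v = (30, -16, 2).
Distance = |w × v| / |v| = √1160 / √49 ≈ 4.866.

4.866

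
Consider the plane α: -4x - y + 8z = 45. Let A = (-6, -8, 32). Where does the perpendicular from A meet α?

Foot = A − λn with λ = (n·A − d)/|n|² = (288 − 45)/81 = 3.
Foot = (-6, -8, 32) − 3·(-4, -1, 8) = (6, -5, 8).

(6, -5, 8)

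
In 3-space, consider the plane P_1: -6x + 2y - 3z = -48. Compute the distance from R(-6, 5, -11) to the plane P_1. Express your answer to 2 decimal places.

n·R − d = (-6)·(-6) + (2)·(5) + (-3)·(-11) − (-48) = 127; |n| = √49.
Distance = |127| / √49 = 127/√49 ≈ 18.14.

18.14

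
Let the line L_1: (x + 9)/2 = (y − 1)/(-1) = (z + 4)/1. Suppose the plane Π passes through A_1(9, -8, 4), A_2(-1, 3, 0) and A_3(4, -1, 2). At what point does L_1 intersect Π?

(-1, -3, 0)

L_1 has direction (2, -1, 1) through (-9, 1, -4).
A_1A_2 = (-10, 11, -4), A_1A_3 = (-5, 7, -2); a normal to Π is A_1A_2 × A_1A_3 = (6, 0, -15).
Using A_1: Π has equation 6x - 15z = -6.
Substitute r = (-9, 1, -4) + t(2, -1, 1) into the plane: 6 + (-3)t = -6, so t = 4.
Intersection: (-9, 1, -4) + 4·(2, -1, 1) = (-1, -3, 0).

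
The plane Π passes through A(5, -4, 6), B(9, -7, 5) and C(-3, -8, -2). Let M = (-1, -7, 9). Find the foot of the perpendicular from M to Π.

(1, -3, 5)

AB = (4, -3, -1), AC = (-8, -4, -8); a normal to Π is AB × AC = (20, 40, -40).
Using A: Π has equation 20x + 40y - 40z = -300.
Foot = M − λn with λ = (n·M − d)/|n|² = (-660 − (-300))/3600 = -1/10.
Foot = (-1, -7, 9) − (-1/10)·(20, 40, -40) = (1, -3, 5).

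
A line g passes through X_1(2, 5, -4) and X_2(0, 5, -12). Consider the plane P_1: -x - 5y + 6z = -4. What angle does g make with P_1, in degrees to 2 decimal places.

45.11

A direction vector for g is X_2 − X_1 = (-2, 0, -8).
sin θ = |n·v| / (|n||v|) = |-46| / (√62 · √68) = 0.70845.
θ ≈ 45.11°.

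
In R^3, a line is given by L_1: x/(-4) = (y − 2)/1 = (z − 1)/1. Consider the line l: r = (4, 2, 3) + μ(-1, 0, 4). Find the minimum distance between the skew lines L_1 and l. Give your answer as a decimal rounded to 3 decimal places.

1.157

L_1 has direction (-4, 1, 1) through (0, 2, 1).
Common perpendicular direction n = (-4, 1, 1) × (-1, 0, 4) = (4, 15, 1).
With w = (4, 2, 3) − (0, 2, 1) = (4, 0, 2), w · n = 18.
Distance = |w · n| / |n| = |18| / √242 ≈ 1.157.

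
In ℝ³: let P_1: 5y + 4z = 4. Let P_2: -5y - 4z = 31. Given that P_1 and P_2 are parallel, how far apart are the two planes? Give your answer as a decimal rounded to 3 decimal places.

5.466

Rescale P_2 by 1/(-1): 5y + 4z = -31. Then distance = |4 − (-31)| / √41 ≈ 5.466.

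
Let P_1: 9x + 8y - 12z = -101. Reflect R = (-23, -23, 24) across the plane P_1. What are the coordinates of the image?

(13, 9, -24)

λ = (n·R − d)/|n|² = (-679 − (-101))/289 = -2.
Reflection = R − 2λn = (-23, -23, 24) − (-4)·(9, 8, -12) = (13, 9, -24).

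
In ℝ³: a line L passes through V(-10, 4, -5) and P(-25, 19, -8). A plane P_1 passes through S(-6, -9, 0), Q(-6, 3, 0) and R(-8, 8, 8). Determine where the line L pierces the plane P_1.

A direction vector for L is P − V = (-15, 15, -3).
SQ = (0, 12, 0), SR = (-2, 17, 8); a normal to P_1 is SQ × SR = (96, 0, 24).
Using S: P_1 has equation 96x + 24z = -576.
Substitute r = (-10, 4, -5) + t(-15, 15, -3) into the plane: -1080 + (-1512)t = -576, so t = -1/3.
Intersection: (-10, 4, -5) + (-1/3)·(-15, 15, -3) = (-5, -1, -4).

(-5, -1, -4)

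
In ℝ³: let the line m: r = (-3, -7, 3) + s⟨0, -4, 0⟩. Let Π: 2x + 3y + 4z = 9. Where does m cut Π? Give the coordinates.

Substitute r = (-3, -7, 3) + t(0, -4, 0) into the plane: -15 + (-12)t = 9, so t = -2.
Intersection: (-3, -7, 3) + (-2)·(0, -4, 0) = (-3, 1, 3).

(-3, 1, 3)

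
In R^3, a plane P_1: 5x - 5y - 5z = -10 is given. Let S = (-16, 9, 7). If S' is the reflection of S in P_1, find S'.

(4, -11, -13)

λ = (n·S − d)/|n|² = (-160 − (-10))/75 = -2.
Reflection = S − 2λn = (-16, 9, 7) − (-4)·(5, -5, -5) = (4, -11, -13).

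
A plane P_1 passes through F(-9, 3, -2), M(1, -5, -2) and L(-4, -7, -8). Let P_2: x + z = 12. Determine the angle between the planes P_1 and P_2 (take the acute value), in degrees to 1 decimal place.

85.0

FM = (10, -8, 0), FL = (5, -10, -6); a normal to P_1 is FM × FL = (48, 60, -60).
Using F: P_1 has equation 48x + 60y - 60z = -132.
cos θ = |n₁·n₂| / (|n₁||n₂|) = |-12| / (√9504 · √2).
θ = arccos(0.08704) ≈ 85.0°.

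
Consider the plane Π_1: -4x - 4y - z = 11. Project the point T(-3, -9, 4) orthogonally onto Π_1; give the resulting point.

(1, -5, 5)

Foot = T − λn with λ = (n·T − d)/|n|² = (44 − 11)/33 = 1.
Foot = (-3, -9, 4) − 1·(-4, -4, -1) = (1, -5, 5).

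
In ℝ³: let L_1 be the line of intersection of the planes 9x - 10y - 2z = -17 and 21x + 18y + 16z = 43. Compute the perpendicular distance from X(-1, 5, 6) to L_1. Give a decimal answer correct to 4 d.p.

5.3681

Direction of L_1: (9, -10, -2) × (21, 18, 16) = (-124, -186, 372).
A point on L_1: solving the two plane equations with x = 1 gives (1, 3, -2).
Taking (1, 3, -2) on L_1 with direction v = (-124, -186, 372): w = X − (1, 3, -2) = (-2, 2, 8), and w × v = (2232, -248, 620).
Distance = |w × v| / |v| = √5427728 / √188356 ≈ 5.3681.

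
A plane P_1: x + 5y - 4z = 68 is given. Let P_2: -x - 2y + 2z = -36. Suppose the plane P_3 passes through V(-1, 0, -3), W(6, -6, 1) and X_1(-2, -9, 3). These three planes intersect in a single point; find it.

(10, 6, -7)

VW = (7, -6, 4), VX_1 = (-1, -9, 6); a normal to P_3 is VW × VX_1 = (0, -46, -69).
Using V: P_3 has equation -46y - 69z = 207.
Solving the 3×3 linear system x + 5y - 4z = 68, -x - 2y + 2z = -36, -46y - 69z = 207 (e.g. by elimination or Cramer's rule, determinant = -299) gives (10, 6, -7).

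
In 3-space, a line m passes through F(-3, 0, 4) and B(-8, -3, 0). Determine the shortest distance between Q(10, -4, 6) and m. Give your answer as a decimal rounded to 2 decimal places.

A direction vector for m is B − F = (-5, -3, -4).
Taking (-3, 0, 4) on m with direction v = (-5, -3, -4): w = Q − (-3, 0, 4) = (13, -4, 2), and w × v = (22, 42, -59).
Distance = |w × v| / |v| = √5729 / √50 ≈ 10.70.

10.70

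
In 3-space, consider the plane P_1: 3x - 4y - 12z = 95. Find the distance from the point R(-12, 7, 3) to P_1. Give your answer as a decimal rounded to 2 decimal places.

n·R − d = (3)·(-12) + (-4)·(7) + (-12)·(3) − 95 = -195; |n| = √169.
Distance = |-195| / √169 = 195/√169 ≈ 15.00.

15.00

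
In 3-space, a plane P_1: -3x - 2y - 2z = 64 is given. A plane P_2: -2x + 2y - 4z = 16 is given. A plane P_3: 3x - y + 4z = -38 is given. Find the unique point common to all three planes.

(-10, -12, -5)

Solving the 3×3 linear system -3x - 2y - 2z = 64, -2x + 2y - 4z = 16, 3x - y + 4z = -38 (e.g. by elimination or Cramer's rule, determinant = 4) gives (-10, -12, -5).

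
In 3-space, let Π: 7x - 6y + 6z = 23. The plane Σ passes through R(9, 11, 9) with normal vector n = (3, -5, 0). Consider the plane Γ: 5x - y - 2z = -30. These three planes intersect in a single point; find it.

(-1, 5, 10)

Σ: n·r = n·R gives 3x - 5y = -28.
Solving the 3×3 linear system 7x - 6y + 6z = 23, 3x - 5y = -28, 5x - y - 2z = -30 (e.g. by elimination or Cramer's rule, determinant = 166) gives (-1, 5, 10).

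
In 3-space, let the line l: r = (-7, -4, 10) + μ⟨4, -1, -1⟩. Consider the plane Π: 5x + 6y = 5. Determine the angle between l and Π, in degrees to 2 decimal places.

24.99

sin θ = |n·v| / (|n||v|) = |14| / (√61 · √18) = 0.42250.
θ ≈ 24.99°.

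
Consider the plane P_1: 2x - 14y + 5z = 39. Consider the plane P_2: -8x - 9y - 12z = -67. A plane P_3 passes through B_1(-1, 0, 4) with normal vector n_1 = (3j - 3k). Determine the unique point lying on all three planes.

(5, -1, 3)

P_3: n_1·r = n_1·B_1 gives 3y - 3z = -12.
Solving the 3×3 linear system 2x - 14y + 5z = 39, -8x - 9y - 12z = -67, 3y - 3z = -12 (e.g. by elimination or Cramer's rule, determinant = 342) gives (5, -1, 3).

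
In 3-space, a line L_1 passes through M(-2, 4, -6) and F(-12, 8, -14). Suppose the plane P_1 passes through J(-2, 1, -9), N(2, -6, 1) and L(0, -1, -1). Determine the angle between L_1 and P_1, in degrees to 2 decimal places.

30.81

A direction vector for L_1 is F − M = (-10, 4, -8).
JN = (4, -7, 10), JL = (2, -2, 8); a normal to P_1 is JN × JL = (-36, -12, 6).
Using J: P_1 has equation -36x - 12y + 6z = 6.
sin θ = |n·v| / (|n||v|) = |264| / (√1476 · √180) = 0.51218.
θ ≈ 30.81°.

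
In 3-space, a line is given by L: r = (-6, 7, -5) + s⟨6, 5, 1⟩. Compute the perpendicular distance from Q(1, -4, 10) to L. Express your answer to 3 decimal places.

Taking (-6, 7, -5) on L with direction v = (6, 5, 1): w = Q − (-6, 7, -5) = (7, -11, 15), and w × v = (-86, 83, 101).
Distance = |w × v| / |v| = √24486 / √62 ≈ 19.873.

19.873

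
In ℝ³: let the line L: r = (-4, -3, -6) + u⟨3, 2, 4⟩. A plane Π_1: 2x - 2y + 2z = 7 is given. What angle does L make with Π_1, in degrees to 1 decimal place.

32.4

sin θ = |n·v| / (|n||v|) = |10| / (√12 · √29) = 0.53606.
θ ≈ 32.4°.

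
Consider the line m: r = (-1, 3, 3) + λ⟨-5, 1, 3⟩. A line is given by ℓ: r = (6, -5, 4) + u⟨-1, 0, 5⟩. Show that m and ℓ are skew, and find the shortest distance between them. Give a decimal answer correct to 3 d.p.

6.199

Common perpendicular direction n = (-5, 1, 3) × (-1, 0, 5) = (5, 22, 1).
With w = (6, -5, 4) − (-1, 3, 3) = (7, -8, 1), w · n = -140.
Since n ≠ 0 the lines are not parallel, and w · n = -140 ≠ 0 so they do not intersect; hence they are skew.
Distance = |w · n| / |n| = |-140| / √510 ≈ 6.199.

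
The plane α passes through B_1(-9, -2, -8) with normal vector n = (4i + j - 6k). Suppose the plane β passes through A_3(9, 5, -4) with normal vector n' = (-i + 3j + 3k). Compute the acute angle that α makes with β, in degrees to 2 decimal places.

53.22

α: n·r = n·B_1 gives 4x + y - 6z = 10.
β: n'·r = n'·A_3 gives -x + 3y + 3z = -6.
cos θ = |n₁·n₂| / (|n₁||n₂|) = |-19| / (√53 · √19).
θ = arccos(0.59874) ≈ 53.22°.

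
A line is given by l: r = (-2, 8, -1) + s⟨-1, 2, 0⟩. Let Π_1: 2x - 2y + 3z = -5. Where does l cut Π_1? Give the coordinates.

(1, 2, -1)

Substitute r = (-2, 8, -1) + t(-1, 2, 0) into the plane: -23 + (-6)t = -5, so t = -3.
Intersection: (-2, 8, -1) + (-3)·(-1, 2, 0) = (1, 2, -1).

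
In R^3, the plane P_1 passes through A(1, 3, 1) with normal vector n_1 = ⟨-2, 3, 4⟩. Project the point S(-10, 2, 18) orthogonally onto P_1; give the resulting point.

P_1: n_1·r = n_1·A gives -2x + 3y + 4z = 11.
Foot = S − λn with λ = (n·S − d)/|n|² = (98 − 11)/29 = 3.
Foot = (-10, 2, 18) − 3·(-2, 3, 4) = (-4, -7, 6).

(-4, -7, 6)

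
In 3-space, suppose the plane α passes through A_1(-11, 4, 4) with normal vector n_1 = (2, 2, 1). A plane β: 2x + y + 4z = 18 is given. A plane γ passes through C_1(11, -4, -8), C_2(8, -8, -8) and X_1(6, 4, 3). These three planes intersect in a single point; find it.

(-5, -4, 8)

α: n_1·r = n_1·A_1 gives 2x + 2y + z = -10.
C_1C_2 = (-3, -4, 0), C_1X_1 = (-5, 8, 11); a normal to γ is C_1C_2 × C_1X_1 = (-44, 33, -44).
Using C_1: γ has equation -44x + 33y - 44z = -264.
Solving the 3×3 linear system 2x + 2y + z = -10, 2x + y + 4z = 18, -44x + 33y - 44z = -264 (e.g. by elimination or Cramer's rule, determinant = -418) gives (-5, -4, 8).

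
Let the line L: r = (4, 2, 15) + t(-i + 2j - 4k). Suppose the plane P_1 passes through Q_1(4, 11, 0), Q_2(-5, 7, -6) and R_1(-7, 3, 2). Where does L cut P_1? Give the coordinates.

(1, 8, 3)

Q_1Q_2 = (-9, -4, -6), Q_1R_1 = (-11, -8, 2); a normal to P_1 is Q_1Q_2 × Q_1R_1 = (-56, 84, 28).
Using Q_1: P_1 has equation -56x + 84y + 28z = 700.
Substitute r = (4, 2, 15) + t(-1, 2, -4) into the plane: 364 + 112t = 700, so t = 3.
Intersection: (4, 2, 15) + 3·(-1, 2, -4) = (1, 8, 3).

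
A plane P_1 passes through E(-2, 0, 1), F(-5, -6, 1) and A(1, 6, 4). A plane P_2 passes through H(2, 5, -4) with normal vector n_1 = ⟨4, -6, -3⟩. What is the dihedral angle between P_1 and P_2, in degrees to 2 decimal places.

EF = (-3, -6, 0), EA = (3, 6, 3); a normal to P_1 is EF × EA = (-18, 9, 0).
Using E: P_1 has equation -18x + 9y = 36.
P_2: n_1·r = n_1·H gives 4x - 6y - 3z = -10.
cos θ = |n₁·n₂| / (|n₁||n₂|) = |-126| / (√405 · √61).
θ = arccos(0.80164) ≈ 36.71°.

36.71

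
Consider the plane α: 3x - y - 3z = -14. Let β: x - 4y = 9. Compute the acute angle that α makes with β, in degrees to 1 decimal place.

cos θ = |n₁·n₂| / (|n₁||n₂|) = |7| / (√19 · √17).
θ = arccos(0.38949) ≈ 67.1°.

67.1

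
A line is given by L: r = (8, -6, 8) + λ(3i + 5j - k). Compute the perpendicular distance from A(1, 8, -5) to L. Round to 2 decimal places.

Taking (8, -6, 8) on L with direction v = (3, 5, -1): w = A − (8, -6, 8) = (-7, 14, -13), and w × v = (51, -46, -77).
Distance = |w × v| / |v| = √10646 / √35 ≈ 17.44.

17.44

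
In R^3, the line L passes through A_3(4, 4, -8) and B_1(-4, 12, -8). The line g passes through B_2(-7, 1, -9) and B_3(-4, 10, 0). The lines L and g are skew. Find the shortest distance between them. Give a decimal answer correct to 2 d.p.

6.52

A direction vector for L is B_1 − A_3 = (-8, 8, 0).
A direction vector for g is B_3 − B_2 = (3, 9, 9).
Common perpendicular direction n = (-8, 8, 0) × (3, 9, 9) = (72, 72, -96).
With w = (-7, 1, -9) − (4, 4, -8) = (-11, -3, -1), w · n = -912.
Distance = |w · n| / |n| = |-912| / √19584 ≈ 6.52.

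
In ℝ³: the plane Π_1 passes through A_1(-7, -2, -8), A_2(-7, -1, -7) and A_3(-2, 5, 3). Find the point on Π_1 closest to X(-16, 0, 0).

A_1A_2 = (0, 1, 1), A_1A_3 = (5, 7, 11); a normal to Π_1 is A_1A_2 × A_1A_3 = (4, 5, -5).
Using A_1: Π_1 has equation 4x + 5y - 5z = 2.
Foot = X − λn with λ = (n·X − d)/|n|² = (-64 − 2)/66 = -1.
Foot = (-16, 0, 0) − (-1)·(4, 5, -5) = (-12, 5, -5).

(-12, 5, -5)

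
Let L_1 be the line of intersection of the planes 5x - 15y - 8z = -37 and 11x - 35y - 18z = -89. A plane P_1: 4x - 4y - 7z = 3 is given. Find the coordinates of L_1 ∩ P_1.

Direction of L_1: (5, -15, -8) × (11, -35, -18) = (-10, 2, -10).
A point on L_1: solving the two plane equations with x = 23 gives (23, 0, 19).
Substitute r = (23, 0, 19) + t(-10, 2, -10) into the plane: -41 + 22t = 3, so t = 2.
Intersection: (23, 0, 19) + 2·(-10, 2, -10) = (3, 4, -1).

(3, 4, -1)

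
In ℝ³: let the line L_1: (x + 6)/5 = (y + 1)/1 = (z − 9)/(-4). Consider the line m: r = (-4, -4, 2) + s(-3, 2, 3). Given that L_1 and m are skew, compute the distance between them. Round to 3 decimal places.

L_1 has direction (5, 1, -4) through (-6, -1, 9).
Common perpendicular direction n = (5, 1, -4) × (-3, 2, 3) = (11, -3, 13).
With w = (-4, -4, 2) − (-6, -1, 9) = (2, -3, -7), w · n = -60.
Distance = |w · n| / |n| = |-60| / √299 ≈ 3.470.

3.470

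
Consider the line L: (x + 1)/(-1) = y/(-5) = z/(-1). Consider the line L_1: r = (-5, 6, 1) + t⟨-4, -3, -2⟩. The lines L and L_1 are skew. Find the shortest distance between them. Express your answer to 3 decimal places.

1.784

L has direction (-1, -5, -1) through (-1, 0, 0).
Common perpendicular direction n = (-1, -5, -1) × (-4, -3, -2) = (7, 2, -17).
With w = (-5, 6, 1) − (-1, 0, 0) = (-4, 6, 1), w · n = -33.
Distance = |w · n| / |n| = |-33| / √342 ≈ 1.784.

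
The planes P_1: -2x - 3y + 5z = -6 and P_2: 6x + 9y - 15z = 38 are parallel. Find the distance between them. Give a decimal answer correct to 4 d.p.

Rescale P_2 by 1/(-3): -2x - 3y + 5z = -38/3. Then distance = |-6 − (-38/3)| / √38 ≈ 1.0815.

1.0815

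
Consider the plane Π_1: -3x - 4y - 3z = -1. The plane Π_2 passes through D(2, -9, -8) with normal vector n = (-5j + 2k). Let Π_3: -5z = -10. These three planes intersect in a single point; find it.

(5, -5, 2)

Π_2: n·r = n·D gives -5y + 2z = 29.
Solving the 3×3 linear system -3x - 4y - 3z = -1, -5y + 2z = 29, -5z = -10 (e.g. by elimination or Cramer's rule, determinant = -75) gives (5, -5, 2).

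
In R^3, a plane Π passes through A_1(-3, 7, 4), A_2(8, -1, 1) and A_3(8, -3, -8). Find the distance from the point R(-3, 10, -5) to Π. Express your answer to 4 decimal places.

4.0909

A_1A_2 = (11, -8, -3), A_1A_3 = (11, -10, -12); a normal to Π is A_1A_2 × A_1A_3 = (66, 99, -22).
Using A_1: Π has equation 66x + 99y - 22z = 407.
n·R − d = (66)·(-3) + (99)·(10) + (-22)·(-5) − 407 = 495; |n| = √14641.
Distance = |495| / √14641 = 495/√14641 ≈ 4.0909.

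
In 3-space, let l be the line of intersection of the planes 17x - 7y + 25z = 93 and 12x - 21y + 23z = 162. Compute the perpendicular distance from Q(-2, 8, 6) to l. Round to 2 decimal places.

12.37

Direction of l: (17, -7, 25) × (12, -21, 23) = (364, -91, -273).
A point on l: solving the two plane equations with x = -1 gives (-1, -5, 3).
Taking (-1, -5, 3) on l with direction v = (364, -91, -273): w = Q − (-1, -5, 3) = (-1, 13, 3), and w × v = (-3276, 819, -4641).
Distance = |w × v| / |v| = √32941818 / √215306 ≈ 12.37.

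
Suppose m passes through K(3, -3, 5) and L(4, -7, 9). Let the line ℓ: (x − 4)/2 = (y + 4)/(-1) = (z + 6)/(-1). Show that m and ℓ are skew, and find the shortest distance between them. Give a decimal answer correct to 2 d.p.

A direction vector for m is L − K = (1, -4, 4).
ℓ has direction (2, -1, -1) through (4, -4, -6).
Common perpendicular direction n = (1, -4, 4) × (2, -1, -1) = (8, 9, 7).
With w = (4, -4, -6) − (3, -3, 5) = (1, -1, -11), w · n = -78.
Since n ≠ 0 the lines are not parallel, and w · n = -78 ≠ 0 so they do not intersect; hence they are skew.
Distance = |w · n| / |n| = |-78| / √194 ≈ 5.60.

5.60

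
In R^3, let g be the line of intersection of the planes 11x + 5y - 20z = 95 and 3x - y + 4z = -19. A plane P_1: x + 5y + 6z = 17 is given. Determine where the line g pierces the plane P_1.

Direction of g: (11, 5, -20) × (3, -1, 4) = (0, -104, -26).
A point on g: solving the two plane equations with y = 3 gives (0, 3, -4).
Substitute r = (0, 3, -4) + t(0, -104, -26) into the plane: -9 + (-676)t = 17, so t = -1/26.
Intersection: (0, 3, -4) + (-1/26)·(0, -104, -26) = (0, 7, -3).

(0, 7, -3)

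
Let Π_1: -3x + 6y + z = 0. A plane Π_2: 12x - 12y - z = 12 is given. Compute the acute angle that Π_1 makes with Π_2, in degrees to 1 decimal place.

cos θ = |n₁·n₂| / (|n₁||n₂|) = |-109| / (√46 · √289).
θ = arccos(0.94536) ≈ 19.0°.

19.0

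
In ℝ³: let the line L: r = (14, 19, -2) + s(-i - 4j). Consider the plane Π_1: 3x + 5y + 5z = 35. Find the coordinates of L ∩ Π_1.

Substitute r = (14, 19, -2) + t(-1, -4, 0) into the plane: 127 + (-23)t = 35, so t = 4.
Intersection: (14, 19, -2) + 4·(-1, -4, 0) = (10, 3, -2).

(10, 3, -2)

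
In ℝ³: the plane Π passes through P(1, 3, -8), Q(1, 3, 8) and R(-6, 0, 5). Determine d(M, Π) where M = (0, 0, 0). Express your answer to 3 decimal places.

PQ = (0, 0, 16), PR = (-7, -3, 13); a normal to Π is PQ × PR = (48, -112, 0).
Using P: Π has equation 48x - 112y = -288.
n·M − d = (48)·(0) + (-112)·(0) + (0)·(0) − (-288) = 288; |n| = √14848.
Distance = |288| / √14848 = 288/√14848 ≈ 2.364.

2.364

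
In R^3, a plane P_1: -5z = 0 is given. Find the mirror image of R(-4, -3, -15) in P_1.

(-4, -3, 15)

λ = (n·R − d)/|n|² = (75 − 0)/25 = 3.
Reflection = R − 2λn = (-4, -3, -15) − 6·(0, 0, -5) = (-4, -3, 15).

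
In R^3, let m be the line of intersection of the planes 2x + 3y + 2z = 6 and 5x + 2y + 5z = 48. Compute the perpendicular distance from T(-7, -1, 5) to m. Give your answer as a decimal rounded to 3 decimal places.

11.091

Direction of m: (2, 3, 2) × (5, 2, 5) = (11, 0, -11).
A point on m: solving the two plane equations with x = 8 gives (8, -6, 4).
Taking (8, -6, 4) on m with direction v = (11, 0, -11): w = T − (8, -6, 4) = (-15, 5, 1), and w × v = (-55, -154, -55).
Distance = |w × v| / |v| = √29766 / √242 ≈ 11.091.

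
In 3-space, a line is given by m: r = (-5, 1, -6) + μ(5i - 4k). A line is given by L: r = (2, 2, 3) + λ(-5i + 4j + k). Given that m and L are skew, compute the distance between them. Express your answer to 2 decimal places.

Common perpendicular direction n = (5, 0, -4) × (-5, 4, 1) = (16, 15, 20).
With w = (2, 2, 3) − (-5, 1, -6) = (7, 1, 9), w · n = 307.
Distance = |w · n| / |n| = |307| / √881 ≈ 10.34.

10.34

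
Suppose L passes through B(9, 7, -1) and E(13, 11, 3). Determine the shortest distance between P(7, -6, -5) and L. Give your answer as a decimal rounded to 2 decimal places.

8.29

A direction vector for L is E − B = (4, 4, 4).
Taking (9, 7, -1) on L with direction v = (4, 4, 4): w = P − (9, 7, -1) = (-2, -13, -4), and w × v = (-36, -8, 44).
Distance = |w × v| / |v| = √3296 / √48 ≈ 8.29.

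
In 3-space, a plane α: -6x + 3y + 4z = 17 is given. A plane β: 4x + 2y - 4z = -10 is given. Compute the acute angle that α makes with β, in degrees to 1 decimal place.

cos θ = |n₁·n₂| / (|n₁||n₂|) = |-34| / (√61 · √36).
θ = arccos(0.72554) ≈ 43.5°.

43.5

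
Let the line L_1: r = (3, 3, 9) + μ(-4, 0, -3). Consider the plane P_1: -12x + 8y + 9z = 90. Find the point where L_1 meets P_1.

Substitute r = (3, 3, 9) + t(-4, 0, -3) into the plane: 69 + 21t = 90, so t = 1.
Intersection: (3, 3, 9) + 1·(-4, 0, -3) = (-1, 3, 6).

(-1, 3, 6)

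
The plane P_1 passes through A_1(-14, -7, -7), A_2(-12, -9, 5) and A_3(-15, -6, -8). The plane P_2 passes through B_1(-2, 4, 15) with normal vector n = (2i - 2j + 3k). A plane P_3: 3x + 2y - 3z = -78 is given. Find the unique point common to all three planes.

A_1A_2 = (2, -2, 12), A_1A_3 = (-1, 1, -1); a normal to P_1 is A_1A_2 × A_1A_3 = (-10, -10, 0).
Using A_1: P_1 has equation -10x - 10y = 210.
P_2: n·r = n·B_1 gives 2x - 2y + 3z = 33.
Solving the 3×3 linear system -10x - 10y = 210, 2x - 2y + 3z = 33, 3x + 2y - 3z = -78 (e.g. by elimination or Cramer's rule, determinant = -150) gives (-9, -12, 9).

(-9, -12, 9)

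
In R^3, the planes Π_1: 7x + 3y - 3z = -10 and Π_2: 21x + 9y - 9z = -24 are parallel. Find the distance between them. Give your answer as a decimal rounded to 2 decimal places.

0.24

Rescale Π_2 by 1/3: 7x + 3y - 3z = -8. Then distance = |-10 − (-8)| / √67 ≈ 0.24.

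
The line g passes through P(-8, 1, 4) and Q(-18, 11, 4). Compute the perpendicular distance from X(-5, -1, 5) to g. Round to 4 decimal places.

1.2247

A direction vector for g is Q − P = (-10, 10, 0).
Taking (-8, 1, 4) on g with direction v = (-10, 10, 0): w = X − (-8, 1, 4) = (3, -2, 1), and w × v = (-10, -10, 10).
Distance = |w × v| / |v| = √300 / √200 ≈ 1.2247.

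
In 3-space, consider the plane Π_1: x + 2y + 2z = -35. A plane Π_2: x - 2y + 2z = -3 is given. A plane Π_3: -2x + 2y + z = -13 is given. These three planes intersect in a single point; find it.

(-5, -8, -7)

Solving the 3×3 linear system x + 2y + 2z = -35, x - 2y + 2z = -3, -2x + 2y + z = -13 (e.g. by elimination or Cramer's rule, determinant = -20) gives (-5, -8, -7).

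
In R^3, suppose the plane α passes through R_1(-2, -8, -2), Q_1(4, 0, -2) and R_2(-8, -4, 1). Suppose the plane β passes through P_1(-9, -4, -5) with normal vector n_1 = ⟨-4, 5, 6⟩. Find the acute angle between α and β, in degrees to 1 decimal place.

68.9

R_1Q_1 = (6, 8, 0), R_1R_2 = (-6, 4, 3); a normal to α is R_1Q_1 × R_1R_2 = (24, -18, 72).
Using R_1: α has equation 24x - 18y + 72z = -48.
β: n_1·r = n_1·P_1 gives -4x + 5y + 6z = -14.
cos θ = |n₁·n₂| / (|n₁||n₂|) = |246| / (√6084 · √77).
θ = arccos(0.35941) ≈ 68.9°.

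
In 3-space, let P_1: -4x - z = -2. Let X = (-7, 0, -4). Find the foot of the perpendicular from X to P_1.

(1, 0, -2)

Foot = X − λn with λ = (n·X − d)/|n|² = (32 − (-2))/17 = 2.
Foot = (-7, 0, -4) − 2·(-4, 0, -1) = (1, 0, -2).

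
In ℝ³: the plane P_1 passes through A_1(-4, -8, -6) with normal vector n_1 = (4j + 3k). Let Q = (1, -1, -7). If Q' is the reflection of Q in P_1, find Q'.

(1, -9, -13)

P_1: n_1·r = n_1·A_1 gives 4y + 3z = -50.
λ = (n·Q − d)/|n|² = (-25 − (-50))/25 = 1.
Reflection = Q − 2λn = (1, -1, -7) − 2·(0, 4, 3) = (1, -9, -13).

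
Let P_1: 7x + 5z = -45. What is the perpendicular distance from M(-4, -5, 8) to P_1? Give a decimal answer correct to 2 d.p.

6.63

n·M − d = (7)·(-4) + (0)·(-5) + (5)·(8) − (-45) = 57; |n| = √74.
Distance = |57| / √74 = 57/√74 ≈ 6.63.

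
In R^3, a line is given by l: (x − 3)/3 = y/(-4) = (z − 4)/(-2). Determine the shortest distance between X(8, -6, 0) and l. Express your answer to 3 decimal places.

0.910

l has direction (3, -4, -2) through (3, 0, 4).
Taking (3, 0, 4) on l with direction v = (3, -4, -2): w = X − (3, 0, 4) = (5, -6, -4), and w × v = (-4, -2, -2).
Distance = |w × v| / |v| = √24 / √29 ≈ 0.910.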